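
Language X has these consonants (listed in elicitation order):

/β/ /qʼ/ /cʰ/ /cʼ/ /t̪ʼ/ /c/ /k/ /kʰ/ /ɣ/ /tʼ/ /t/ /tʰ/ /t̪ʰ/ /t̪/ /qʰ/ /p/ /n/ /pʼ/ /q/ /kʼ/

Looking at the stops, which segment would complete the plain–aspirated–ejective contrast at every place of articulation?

place of articulation  plain     aspirated  ejective
bilabial          p         —         pʼ      
dental            t̪        t̪ʰ       t̪ʼ     
alveolar          t         tʰ        tʼ      
palatal           c         cʰ        cʼ      
velar             k         kʰ        kʼ      
uvular            q         qʰ        qʼ      
The bilabial row has no aspirated member, so the gap is the aspirated bilabial stop /pʰ/.

/pʰ/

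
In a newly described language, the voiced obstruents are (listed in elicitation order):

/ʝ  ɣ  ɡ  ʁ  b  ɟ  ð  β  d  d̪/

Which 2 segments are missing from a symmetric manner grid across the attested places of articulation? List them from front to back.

place of articulation  stop      fricative
bilabial          b         β       
dental            d̪        ð       
alveolar          d         —       
palatal           ɟ         ʝ       
velar             ɡ         ɣ       
uvular            —         ʁ       
Gaps, from front to back: alveolar lacks fricative (/z/); uvular lacks stop (/ɢ/).

/z/, /ɢ/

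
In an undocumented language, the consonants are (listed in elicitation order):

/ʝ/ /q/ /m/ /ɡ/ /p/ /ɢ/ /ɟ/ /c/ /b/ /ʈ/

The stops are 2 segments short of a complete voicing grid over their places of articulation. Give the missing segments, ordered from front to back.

bilabial: voiceless /p/, voiced /b/.
retroflex: voiceless /ʈ/, voiced —.
palatal: voiceless /c/, voiced /ɟ/.
velar: voiceless —, voiced /ɡ/.
uvular: voiceless /q/, voiced /ɢ/.
Gaps, from front to back: retroflex lacks voiced (/ɖ/); velar lacks voiceless (/k/).

/ɖ/, /k/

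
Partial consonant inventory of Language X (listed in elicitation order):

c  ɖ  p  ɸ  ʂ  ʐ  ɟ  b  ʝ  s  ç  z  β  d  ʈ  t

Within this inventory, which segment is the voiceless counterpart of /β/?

/β/ is a voiced bilabial fricative.
The voiceless counterpart is a voiceless bilabial fricative — in this inventory, /ɸ/.

/ɸ/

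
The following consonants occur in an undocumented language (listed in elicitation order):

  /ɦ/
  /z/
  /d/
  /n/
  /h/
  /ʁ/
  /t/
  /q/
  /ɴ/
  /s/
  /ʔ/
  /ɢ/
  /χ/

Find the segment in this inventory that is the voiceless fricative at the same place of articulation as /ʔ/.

/h/

/ʔ/ is a voiceless glottal stop.
The voiceless fricative at the same place is a voiceless glottal fricative — in this inventory, /h/.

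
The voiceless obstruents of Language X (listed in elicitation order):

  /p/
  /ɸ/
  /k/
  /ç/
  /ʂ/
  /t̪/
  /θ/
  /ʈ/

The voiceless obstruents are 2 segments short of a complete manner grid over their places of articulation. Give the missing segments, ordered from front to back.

place of articulation  stop      fricative
bilabial          p         ɸ       
dental            t̪        θ       
retroflex         ʈ         ʂ       
palatal           —         ç       
velar             k         —       
Gaps, from front to back: palatal lacks stop (/c/); velar lacks fricative (/x/).

/c/, /x/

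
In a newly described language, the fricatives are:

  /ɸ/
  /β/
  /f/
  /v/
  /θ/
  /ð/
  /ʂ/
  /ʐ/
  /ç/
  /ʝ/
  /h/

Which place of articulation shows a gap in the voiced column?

bilabial: voiceless /ɸ/, voiced /β/.
labiodental: voiceless /f/, voiced /v/.
dental: voiceless /θ/, voiced /ð/.
retroflex: voiceless /ʂ/, voiced /ʐ/.
palatal: voiceless /ç/, voiced /ʝ/.
glottal: voiceless /h/, voiced —.
Every place of articulation has a voiced member except glottal, where /ɦ/ would be expected.

glottal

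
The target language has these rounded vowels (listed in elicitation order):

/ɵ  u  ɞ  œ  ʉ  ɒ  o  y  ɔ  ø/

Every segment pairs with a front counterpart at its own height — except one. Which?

/ɒ/

High: /y/ ~ /ʉ/ ~ /u/
High-mid: /ø/ ~ /ɵ/ ~ /o/
Low-mid: /œ/ ~ /ɞ/ ~ /ɔ/
Low: only /ɒ/ (back); no front partner.
So /ɒ/ is the unpaired segment.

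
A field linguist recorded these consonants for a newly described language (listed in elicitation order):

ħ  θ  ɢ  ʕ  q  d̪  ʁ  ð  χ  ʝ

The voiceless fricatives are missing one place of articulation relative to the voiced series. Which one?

palatal

place of articulation  voiceless  voiced  
dental            θ         ð       
palatal           —         ʝ       
uvular            χ         ʁ       
pharyngeal        ħ         ʕ       
Every place of articulation has a voiceless member except palatal, where /ç/ would be expected.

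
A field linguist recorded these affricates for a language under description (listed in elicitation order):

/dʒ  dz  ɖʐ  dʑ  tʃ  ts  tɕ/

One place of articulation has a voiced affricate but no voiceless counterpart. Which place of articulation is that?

alveolar: voiceless /ts/, voiced /dz/.
postalveolar: voiceless /tʃ/, voiced /dʒ/.
retroflex: voiceless —, voiced /ɖʐ/.
alveolo-palatal: voiceless /tɕ/, voiced /dʑ/.
Every place of articulation has a voiceless member except retroflex, where /ʈʂ/ would be expected.

retroflex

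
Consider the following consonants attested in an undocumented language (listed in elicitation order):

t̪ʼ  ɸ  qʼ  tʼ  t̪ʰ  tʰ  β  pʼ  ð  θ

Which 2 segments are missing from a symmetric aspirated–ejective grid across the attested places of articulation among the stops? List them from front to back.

/pʰ/, /qʰ/

place of articulation  aspirated  ejective
bilabial          —         pʼ      
dental            t̪ʰ       t̪ʼ     
alveolar          tʰ        tʼ      
uvular            —         qʼ      
Gaps, from front to back: bilabial lacks aspirated (/pʰ/); uvular lacks aspirated (/qʰ/).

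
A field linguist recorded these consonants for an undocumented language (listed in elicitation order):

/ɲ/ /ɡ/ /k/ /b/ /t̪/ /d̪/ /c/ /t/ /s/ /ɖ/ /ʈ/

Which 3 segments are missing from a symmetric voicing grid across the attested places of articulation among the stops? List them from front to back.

/p/, /d/, /ɟ/

bilabial: voiceless —, voiced /b/.
dental: voiceless /t̪/, voiced /d̪/.
alveolar: voiceless /t/, voiced —.
retroflex: voiceless /ʈ/, voiced /ɖ/.
palatal: voiceless /c/, voiced —.
velar: voiceless /k/, voiced /ɡ/.
Gaps, from front to back: bilabial lacks voiceless (/p/); alveolar lacks voiced (/d/); palatal lacks voiced (/ɟ/).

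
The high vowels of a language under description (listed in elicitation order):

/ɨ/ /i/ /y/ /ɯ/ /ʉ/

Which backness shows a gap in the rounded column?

back

Unrounded: /i/ (front), /ɨ/ (central), /ɯ/ (back).
Rounded: /y/ (front), /ʉ/ (central).
Every backness has a rounded member except back, where /u/ would be expected.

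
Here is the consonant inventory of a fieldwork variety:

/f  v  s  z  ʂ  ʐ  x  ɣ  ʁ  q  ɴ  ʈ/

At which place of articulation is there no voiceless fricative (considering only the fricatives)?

uvular

place of articulation  voiceless  voiced  
labiodental       f         v       
alveolar          s         z       
retroflex         ʂ         ʐ       
velar             x         ɣ       
uvular            —         ʁ       
Every place of articulation has a voiceless member except uvular, where /χ/ would be expected.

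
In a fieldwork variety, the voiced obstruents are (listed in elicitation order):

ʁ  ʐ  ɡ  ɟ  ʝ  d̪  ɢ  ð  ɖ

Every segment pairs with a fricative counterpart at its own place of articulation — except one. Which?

/ɡ/

Dental: /d̪/ ~ /ð/
Retroflex: /ɖ/ ~ /ʐ/
Palatal: /ɟ/ ~ /ʝ/
Uvular: /ɢ/ ~ /ʁ/
Velar: only /ɡ/ (stop); no fricative partner.
So /ɡ/ is the unpaired segment.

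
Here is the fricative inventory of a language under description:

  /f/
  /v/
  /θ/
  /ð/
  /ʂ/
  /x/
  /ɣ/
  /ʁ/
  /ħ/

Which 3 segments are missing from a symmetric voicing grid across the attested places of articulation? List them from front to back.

/ʐ/, /χ/, /ʕ/

labiodental: voiceless /f/, voiced /v/.
dental: voiceless /θ/, voiced /ð/.
retroflex: voiceless /ʂ/, voiced —.
velar: voiceless /x/, voiced /ɣ/.
uvular: voiceless —, voiced /ʁ/.
pharyngeal: voiceless /ħ/, voiced —.
Gaps, from front to back: retroflex lacks voiced (/ʐ/); uvular lacks voiceless (/χ/); pharyngeal lacks voiced (/ʕ/).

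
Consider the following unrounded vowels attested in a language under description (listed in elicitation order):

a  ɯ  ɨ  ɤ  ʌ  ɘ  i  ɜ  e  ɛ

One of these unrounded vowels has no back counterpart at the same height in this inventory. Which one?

High: /i/ ~ /ɨ/ ~ /ɯ/
High-mid: /e/ ~ /ɘ/ ~ /ɤ/
Low-mid: /ɛ/ ~ /ɜ/ ~ /ʌ/
Low: only /a/ (front); no back partner.
So /a/ is the unpaired segment.

/a/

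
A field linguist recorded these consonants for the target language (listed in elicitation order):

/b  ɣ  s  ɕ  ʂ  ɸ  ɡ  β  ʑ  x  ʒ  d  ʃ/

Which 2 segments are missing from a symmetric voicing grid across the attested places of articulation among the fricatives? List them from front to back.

/z/, /ʐ/

Voiceless: /ɸ/ (bilabial), /s/ (alveolar), /ʃ/ (postalveolar), /ʂ/ (retroflex), /ɕ/ (alveolo-palatal), /x/ (velar).
Voiced: /β/ (bilabial), /ʒ/ (postalveolar), /ʑ/ (alveolo-palatal), /ɣ/ (velar).
Gaps, from front to back: alveolar lacks voiced (/z/); retroflex lacks voiced (/ʐ/).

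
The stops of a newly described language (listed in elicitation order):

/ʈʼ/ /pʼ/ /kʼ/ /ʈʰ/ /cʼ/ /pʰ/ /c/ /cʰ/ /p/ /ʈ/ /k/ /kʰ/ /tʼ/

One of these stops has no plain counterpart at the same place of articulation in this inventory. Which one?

Bilabial: /p/ ~ /pʰ/ ~ /pʼ/
Retroflex: /ʈ/ ~ /ʈʰ/ ~ /ʈʼ/
Palatal: /c/ ~ /cʰ/ ~ /cʼ/
Velar: /k/ ~ /kʰ/ ~ /kʼ/
Alveolar: only /tʼ/ (ejective); no plain partner.
So /tʼ/ is the unpaired segment.

/tʼ/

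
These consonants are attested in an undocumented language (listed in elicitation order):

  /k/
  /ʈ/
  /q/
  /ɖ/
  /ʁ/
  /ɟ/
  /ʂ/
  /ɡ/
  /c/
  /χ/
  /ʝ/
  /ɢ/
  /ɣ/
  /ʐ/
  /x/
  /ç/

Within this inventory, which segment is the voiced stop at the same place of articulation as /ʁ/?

/ɢ/

/ʁ/ is a voiced uvular fricative.
The voiced stop at the same place is a voiced uvular stop — in this inventory, /ɢ/.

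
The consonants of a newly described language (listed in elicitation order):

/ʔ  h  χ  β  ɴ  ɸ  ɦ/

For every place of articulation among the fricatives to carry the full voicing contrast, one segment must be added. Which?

bilabial: voiceless /ɸ/, voiced /β/.
uvular: voiceless /χ/, voiced —.
glottal: voiceless /h/, voiced /ɦ/.
The uvular row has no voiced member, so the gap is the voiced uvular fricative /ʁ/.

/ʁ/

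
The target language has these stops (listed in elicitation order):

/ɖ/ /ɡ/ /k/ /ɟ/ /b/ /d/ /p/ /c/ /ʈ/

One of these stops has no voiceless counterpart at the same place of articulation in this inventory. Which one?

Bilabial: /p/ ~ /b/
Retroflex: /ʈ/ ~ /ɖ/
Palatal: /c/ ~ /ɟ/
Velar: /k/ ~ /ɡ/
Alveolar: only /d/ (voiced); no voiceless partner.
So /d/ is the unpaired segment.

/d/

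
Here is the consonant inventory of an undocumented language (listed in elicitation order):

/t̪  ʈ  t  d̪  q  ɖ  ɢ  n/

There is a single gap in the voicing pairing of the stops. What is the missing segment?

place of articulation  voiceless  voiced  
dental            t̪        d̪      
alveolar          t         —       
retroflex         ʈ         ɖ       
uvular            q         ɢ       
The alveolar row has no voiced member, so the gap is the voiced alveolar stop /d/.

/d/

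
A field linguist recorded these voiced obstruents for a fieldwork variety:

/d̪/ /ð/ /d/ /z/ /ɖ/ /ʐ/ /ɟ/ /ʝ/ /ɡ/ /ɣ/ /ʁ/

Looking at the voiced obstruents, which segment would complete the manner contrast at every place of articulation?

/ɢ/

dental: stop /d̪/, fricative /ð/.
alveolar: stop /d/, fricative /z/.
retroflex: stop /ɖ/, fricative /ʐ/.
palatal: stop /ɟ/, fricative /ʝ/.
velar: stop /ɡ/, fricative /ɣ/.
uvular: stop —, fricative /ʁ/.
The uvular row has no stop member, so the gap is the uvular stop /ɢ/.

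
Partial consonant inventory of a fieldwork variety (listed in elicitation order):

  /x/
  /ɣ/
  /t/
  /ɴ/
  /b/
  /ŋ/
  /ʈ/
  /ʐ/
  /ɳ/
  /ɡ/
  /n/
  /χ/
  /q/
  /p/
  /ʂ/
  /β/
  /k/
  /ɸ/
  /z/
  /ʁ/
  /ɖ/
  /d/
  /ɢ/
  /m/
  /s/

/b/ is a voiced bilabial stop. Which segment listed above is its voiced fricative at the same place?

The voiced fricative at the same place is a voiced bilabial fricative — in this inventory, /β/.

/β/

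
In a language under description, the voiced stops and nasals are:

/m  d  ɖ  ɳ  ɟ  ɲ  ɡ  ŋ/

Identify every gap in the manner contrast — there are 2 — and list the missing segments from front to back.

bilabial: oral stop —, nasal /m/.
alveolar: oral stop /d/, nasal —.
retroflex: oral stop /ɖ/, nasal /ɳ/.
palatal: oral stop /ɟ/, nasal /ɲ/.
velar: oral stop /ɡ/, nasal /ŋ/.
Gaps, from front to back: bilabial lacks oral stop (/b/); alveolar lacks nasal (/n/).

/b/, /n/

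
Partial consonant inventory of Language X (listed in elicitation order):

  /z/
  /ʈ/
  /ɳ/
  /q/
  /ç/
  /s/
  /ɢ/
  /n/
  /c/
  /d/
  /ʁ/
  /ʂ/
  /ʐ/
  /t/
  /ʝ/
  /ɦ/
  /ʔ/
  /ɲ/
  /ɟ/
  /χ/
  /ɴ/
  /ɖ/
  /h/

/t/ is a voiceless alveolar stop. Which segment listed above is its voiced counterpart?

The voiced counterpart is a voiced alveolar stop — in this inventory, /d/.

/d/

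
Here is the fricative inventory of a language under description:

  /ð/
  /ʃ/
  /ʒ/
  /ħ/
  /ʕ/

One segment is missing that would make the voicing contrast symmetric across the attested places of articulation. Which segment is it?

/θ/

dental: voiceless —, voiced /ð/.
postalveolar: voiceless /ʃ/, voiced /ʒ/.
pharyngeal: voiceless /ħ/, voiced /ʕ/.
The dental row has no voiceless member, so the gap is the voiceless dental fricative /θ/.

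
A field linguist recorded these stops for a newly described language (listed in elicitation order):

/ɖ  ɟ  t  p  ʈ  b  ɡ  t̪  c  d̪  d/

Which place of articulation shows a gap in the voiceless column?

velar

Voiceless: /p/ (bilabial), /t̪/ (dental), /t/ (alveolar), /ʈ/ (retroflex), /c/ (palatal).
Voiced: /b/ (bilabial), /d̪/ (dental), /d/ (alveolar), /ɖ/ (retroflex), /ɟ/ (palatal), /ɡ/ (velar).
Every place of articulation has a voiceless member except velar, where /k/ would be expected.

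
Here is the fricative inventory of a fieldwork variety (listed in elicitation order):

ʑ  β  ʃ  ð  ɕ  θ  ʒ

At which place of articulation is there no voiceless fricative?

bilabial

bilabial: voiceless —, voiced /β/.
dental: voiceless /θ/, voiced /ð/.
postalveolar: voiceless /ʃ/, voiced /ʒ/.
alveolo-palatal: voiceless /ɕ/, voiced /ʑ/.
Every place of articulation has a voiceless member except bilabial, where /ɸ/ would be expected.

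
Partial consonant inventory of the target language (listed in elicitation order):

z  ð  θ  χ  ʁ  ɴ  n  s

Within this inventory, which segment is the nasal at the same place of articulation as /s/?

/s/ is a voiceless alveolar fricative.
The nasal at the same place is an alveolar nasal — in this inventory, /n/.

/n/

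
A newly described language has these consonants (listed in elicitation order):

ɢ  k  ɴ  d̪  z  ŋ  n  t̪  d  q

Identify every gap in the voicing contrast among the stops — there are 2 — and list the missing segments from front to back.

/t/, /ɡ/

dental: voiceless /t̪/, voiced /d̪/.
alveolar: voiceless —, voiced /d/.
velar: voiceless /k/, voiced —.
uvular: voiceless /q/, voiced /ɢ/.
Gaps, from front to back: alveolar lacks voiceless (/t/); velar lacks voiced (/ɡ/).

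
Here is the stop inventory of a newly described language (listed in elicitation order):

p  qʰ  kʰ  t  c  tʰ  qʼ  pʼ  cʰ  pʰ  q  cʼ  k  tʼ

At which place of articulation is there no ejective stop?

bilabial: plain /p/, aspirated /pʰ/, ejective /pʼ/.
alveolar: plain /t/, aspirated /tʰ/, ejective /tʼ/.
palatal: plain /c/, aspirated /cʰ/, ejective /cʼ/.
velar: plain /k/, aspirated /kʰ/, ejective —.
uvular: plain /q/, aspirated /qʰ/, ejective /qʼ/.
Every place of articulation has an ejective member except velar, where /kʼ/ would be expected.

velar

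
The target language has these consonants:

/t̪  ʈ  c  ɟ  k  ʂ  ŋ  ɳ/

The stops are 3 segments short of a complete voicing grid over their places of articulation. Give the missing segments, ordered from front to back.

/d̪/, /ɖ/, /ɡ/

place of articulation  voiceless  voiced  
dental            t̪        —       
retroflex         ʈ         —       
palatal           c         ɟ       
velar             k         —       
Gaps, from front to back: dental lacks voiced (/d̪/); retroflex lacks voiced (/ɖ/); velar lacks voiced (/ɡ/).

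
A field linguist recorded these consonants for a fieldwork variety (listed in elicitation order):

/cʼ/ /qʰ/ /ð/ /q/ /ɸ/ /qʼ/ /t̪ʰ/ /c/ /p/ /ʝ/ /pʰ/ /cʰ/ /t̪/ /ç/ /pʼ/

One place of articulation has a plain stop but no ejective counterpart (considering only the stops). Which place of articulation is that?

dental

bilabial: plain /p/, aspirated /pʰ/, ejective /pʼ/.
dental: plain /t̪/, aspirated /t̪ʰ/, ejective —.
palatal: plain /c/, aspirated /cʰ/, ejective /cʼ/.
uvular: plain /q/, aspirated /qʰ/, ejective /qʼ/.
Every place of articulation has an ejective member except dental, where /t̪ʼ/ would be expected.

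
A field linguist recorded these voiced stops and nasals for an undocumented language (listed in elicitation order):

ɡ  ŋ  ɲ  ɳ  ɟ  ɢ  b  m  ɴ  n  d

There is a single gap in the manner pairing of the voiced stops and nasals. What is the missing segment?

/ɖ/

bilabial: oral stop /b/, nasal /m/.
alveolar: oral stop /d/, nasal /n/.
retroflex: oral stop —, nasal /ɳ/.
palatal: oral stop /ɟ/, nasal /ɲ/.
velar: oral stop /ɡ/, nasal /ŋ/.
uvular: oral stop /ɢ/, nasal /ɴ/.
The retroflex row has no oral stop member, so the gap is the retroflex oral stop /ɖ/.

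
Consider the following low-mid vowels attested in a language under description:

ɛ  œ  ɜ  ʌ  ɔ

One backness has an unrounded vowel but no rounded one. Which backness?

central

Unrounded: /ɛ/ (front), /ɜ/ (central), /ʌ/ (back).
Rounded: /œ/ (front), /ɔ/ (back).
Every backness has a rounded member except central, where /ɞ/ would be expected.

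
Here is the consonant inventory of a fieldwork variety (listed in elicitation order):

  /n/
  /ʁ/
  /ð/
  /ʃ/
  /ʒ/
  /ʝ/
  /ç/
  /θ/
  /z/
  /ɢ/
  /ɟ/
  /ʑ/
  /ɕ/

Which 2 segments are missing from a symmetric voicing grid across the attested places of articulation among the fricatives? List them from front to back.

/s/, /χ/

Voiceless: /θ/ (dental), /ʃ/ (postalveolar), /ɕ/ (alveolo-palatal), /ç/ (palatal).
Voiced: /ð/ (dental), /z/ (alveolar), /ʒ/ (postalveolar), /ʑ/ (alveolo-palatal), /ʝ/ (palatal), /ʁ/ (uvular).
Gaps, from front to back: alveolar lacks voiceless (/s/); uvular lacks voiceless (/χ/).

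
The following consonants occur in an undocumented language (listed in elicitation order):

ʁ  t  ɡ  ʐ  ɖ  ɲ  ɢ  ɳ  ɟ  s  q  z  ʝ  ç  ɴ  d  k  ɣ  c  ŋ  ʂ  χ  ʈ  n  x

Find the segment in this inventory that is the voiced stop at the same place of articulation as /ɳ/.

/ɖ/

/ɳ/ is a retroflex nasal.
The voiced stop at the same place is a voiced retroflex stop — in this inventory, /ɖ/.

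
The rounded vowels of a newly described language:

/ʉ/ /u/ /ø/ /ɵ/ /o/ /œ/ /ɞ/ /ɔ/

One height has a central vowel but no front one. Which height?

high

Front: /ø/ (high-mid), /œ/ (low-mid).
Central: /ʉ/ (high), /ɵ/ (high-mid), /ɞ/ (low-mid).
Back: /u/ (high), /o/ (high-mid), /ɔ/ (low-mid).
Every height has a front member except high, where /y/ would be expected.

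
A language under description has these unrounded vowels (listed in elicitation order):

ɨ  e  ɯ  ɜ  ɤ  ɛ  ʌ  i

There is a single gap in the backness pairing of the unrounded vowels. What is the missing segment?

high: front /i/, central /ɨ/, back /ɯ/.
high-mid: front /e/, central —, back /ɤ/.
low-mid: front /ɛ/, central /ɜ/, back /ʌ/.
The high-mid row has no central member, so the gap is the high-mid central unrounded vowel /ɘ/.

/ɘ/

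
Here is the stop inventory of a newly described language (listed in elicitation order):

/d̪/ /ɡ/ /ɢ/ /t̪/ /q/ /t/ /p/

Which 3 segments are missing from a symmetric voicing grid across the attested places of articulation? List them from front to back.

Voiceless: /p/ (bilabial), /t̪/ (dental), /t/ (alveolar), /q/ (uvular).
Voiced: /d̪/ (dental), /ɡ/ (velar), /ɢ/ (uvular).
Gaps, from front to back: bilabial lacks voiced (/b/); alveolar lacks voiced (/d/); velar lacks voiceless (/k/).

/b/, /d/, /k/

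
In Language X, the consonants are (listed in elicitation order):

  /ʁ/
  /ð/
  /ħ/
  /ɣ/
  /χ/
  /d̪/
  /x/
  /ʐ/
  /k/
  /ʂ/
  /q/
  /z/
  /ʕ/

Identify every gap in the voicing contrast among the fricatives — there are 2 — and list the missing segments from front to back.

place of articulation  voiceless  voiced  
dental            —         ð       
alveolar          —         z       
retroflex         ʂ         ʐ       
velar             x         ɣ       
uvular            χ         ʁ       
pharyngeal        ħ         ʕ       
Gaps, from front to back: dental lacks voiceless (/θ/); alveolar lacks voiceless (/s/).

/θ/, /s/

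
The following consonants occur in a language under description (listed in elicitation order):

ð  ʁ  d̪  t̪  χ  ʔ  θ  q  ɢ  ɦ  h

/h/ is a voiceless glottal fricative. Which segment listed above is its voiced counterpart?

The voiced counterpart is a voiced glottal fricative — in this inventory, /ɦ/.

/ɦ/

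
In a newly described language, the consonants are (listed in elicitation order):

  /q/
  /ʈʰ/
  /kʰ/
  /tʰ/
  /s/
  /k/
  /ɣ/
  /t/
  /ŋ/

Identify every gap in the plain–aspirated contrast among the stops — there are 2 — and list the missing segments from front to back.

alveolar: plain /t/, aspirated /tʰ/.
retroflex: plain —, aspirated /ʈʰ/.
velar: plain /k/, aspirated /kʰ/.
uvular: plain /q/, aspirated —.
Gaps, from front to back: retroflex lacks plain (/ʈ/); uvular lacks aspirated (/qʰ/).

/ʈ/, /qʰ/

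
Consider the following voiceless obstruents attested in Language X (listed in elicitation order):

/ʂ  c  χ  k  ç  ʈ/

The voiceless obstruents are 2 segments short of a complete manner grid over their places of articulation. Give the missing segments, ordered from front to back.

/x/, /q/

Stop: /ʈ/ (retroflex), /c/ (palatal), /k/ (velar).
Fricative: /ʂ/ (retroflex), /ç/ (palatal), /χ/ (uvular).
Gaps, from front to back: velar lacks fricative (/x/); uvular lacks stop (/q/).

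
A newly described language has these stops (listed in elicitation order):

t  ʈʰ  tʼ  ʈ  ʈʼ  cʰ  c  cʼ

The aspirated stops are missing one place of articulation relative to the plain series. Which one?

alveolar: plain /t/, aspirated —, ejective /tʼ/.
retroflex: plain /ʈ/, aspirated /ʈʰ/, ejective /ʈʼ/.
palatal: plain /c/, aspirated /cʰ/, ejective /cʼ/.
Every place of articulation has an aspirated member except alveolar, where /tʰ/ would be expected.

alveolar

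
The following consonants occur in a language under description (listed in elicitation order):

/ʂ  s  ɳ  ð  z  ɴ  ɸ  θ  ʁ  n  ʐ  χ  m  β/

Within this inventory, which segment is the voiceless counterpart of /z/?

/s/

/z/ is a voiced alveolar fricative.
The voiceless counterpart is a voiceless alveolar fricative — in this inventory, /s/.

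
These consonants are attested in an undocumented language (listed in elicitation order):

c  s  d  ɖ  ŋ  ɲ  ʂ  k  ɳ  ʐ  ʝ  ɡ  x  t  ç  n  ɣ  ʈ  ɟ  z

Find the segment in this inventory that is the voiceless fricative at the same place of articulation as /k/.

/x/

/k/ is a voiceless velar stop.
The voiceless fricative at the same place is a voiceless velar fricative — in this inventory, /x/.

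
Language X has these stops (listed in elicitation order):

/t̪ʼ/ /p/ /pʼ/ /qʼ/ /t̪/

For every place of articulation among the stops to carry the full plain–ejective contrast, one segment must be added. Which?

/q/

place of articulation  plain     ejective
bilabial          p         pʼ      
dental            t̪        t̪ʼ     
uvular            —         qʼ      
The uvular row has no plain member, so the gap is the plain uvular stop /q/.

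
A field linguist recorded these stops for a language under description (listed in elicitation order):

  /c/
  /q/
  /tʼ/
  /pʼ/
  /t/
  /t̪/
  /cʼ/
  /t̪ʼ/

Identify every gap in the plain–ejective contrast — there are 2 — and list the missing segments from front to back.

/p/, /qʼ/

place of articulation  plain     ejective
bilabial          —         pʼ      
dental            t̪        t̪ʼ     
alveolar          t         tʼ      
palatal           c         cʼ      
uvular            q         —       
Gaps, from front to back: bilabial lacks plain (/p/); uvular lacks ejective (/qʼ/).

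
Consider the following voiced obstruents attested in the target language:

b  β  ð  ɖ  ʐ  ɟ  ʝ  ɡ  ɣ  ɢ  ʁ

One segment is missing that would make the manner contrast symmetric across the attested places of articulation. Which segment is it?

place of articulation  stop      fricative
bilabial          b         β       
dental            —         ð       
retroflex         ɖ         ʐ       
palatal           ɟ         ʝ       
velar             ɡ         ɣ       
uvular            ɢ         ʁ       
The dental row has no stop member, so the gap is the dental stop /d̪/.

/d̪/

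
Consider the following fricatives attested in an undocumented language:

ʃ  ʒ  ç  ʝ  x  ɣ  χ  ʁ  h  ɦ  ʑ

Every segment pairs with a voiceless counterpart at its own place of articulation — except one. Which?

/ʑ/

Postalveolar: /ʃ/ ~ /ʒ/
Palatal: /ç/ ~ /ʝ/
Velar: /x/ ~ /ɣ/
Uvular: /χ/ ~ /ʁ/
Glottal: /h/ ~ /ɦ/
Alveolo-palatal: only /ʑ/ (voiced); no voiceless partner.
So /ʑ/ is the unpaired segment.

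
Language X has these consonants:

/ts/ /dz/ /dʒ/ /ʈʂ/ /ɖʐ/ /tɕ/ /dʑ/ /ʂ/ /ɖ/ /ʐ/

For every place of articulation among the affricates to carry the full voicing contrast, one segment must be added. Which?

/tʃ/

Voiceless: /ts/ (alveolar), /ʈʂ/ (retroflex), /tɕ/ (alveolo-palatal).
Voiced: /dz/ (alveolar), /dʒ/ (postalveolar), /ɖʐ/ (retroflex), /dʑ/ (alveolo-palatal).
The postalveolar row has no voiceless member, so the gap is the voiceless postalveolar affricate /tʃ/.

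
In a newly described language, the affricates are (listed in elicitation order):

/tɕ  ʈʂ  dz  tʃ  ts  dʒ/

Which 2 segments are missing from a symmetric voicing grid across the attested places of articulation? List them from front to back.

/ɖʐ/, /dʑ/

place of articulation  voiceless  voiced  
alveolar          ts        dz      
postalveolar      tʃ        dʒ      
retroflex         ʈʂ        —       
alveolo-palatal   tɕ        —       
Gaps, from front to back: retroflex lacks voiced (/ɖʐ/); alveolo-palatal lacks voiced (/dʑ/).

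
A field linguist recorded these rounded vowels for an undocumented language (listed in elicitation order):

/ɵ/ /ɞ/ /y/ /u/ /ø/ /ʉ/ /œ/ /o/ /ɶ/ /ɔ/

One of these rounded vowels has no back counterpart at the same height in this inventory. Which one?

/ɶ/

High: /y/ ~ /ʉ/ ~ /u/
High-mid: /ø/ ~ /ɵ/ ~ /o/
Low-mid: /œ/ ~ /ɞ/ ~ /ɔ/
Low: only /ɶ/ (front); no back partner.
So /ɶ/ is the unpaired segment.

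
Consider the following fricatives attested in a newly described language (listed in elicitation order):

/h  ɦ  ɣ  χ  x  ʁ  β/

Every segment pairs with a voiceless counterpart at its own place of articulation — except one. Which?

/β/

Velar: /x/ ~ /ɣ/
Uvular: /χ/ ~ /ʁ/
Glottal: /h/ ~ /ɦ/
Bilabial: only /β/ (voiced); no voiceless partner.
So /β/ is the unpaired segment.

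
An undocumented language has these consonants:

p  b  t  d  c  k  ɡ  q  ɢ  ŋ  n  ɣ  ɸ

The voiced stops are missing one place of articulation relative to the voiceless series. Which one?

palatal

Voiceless: /p/ (bilabial), /t/ (alveolar), /c/ (palatal), /k/ (velar), /q/ (uvular).
Voiced: /b/ (bilabial), /d/ (alveolar), /ɡ/ (velar), /ɢ/ (uvular).
Every place of articulation has a voiced member except palatal, where /ɟ/ would be expected.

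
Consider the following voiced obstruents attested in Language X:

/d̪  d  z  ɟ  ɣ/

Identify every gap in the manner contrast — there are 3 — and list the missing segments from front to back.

place of articulation  stop      fricative
dental            d̪        —       
alveolar          d         z       
palatal           ɟ         —       
velar             —         ɣ       
Gaps, from front to back: dental lacks fricative (/ð/); palatal lacks fricative (/ʝ/); velar lacks stop (/ɡ/).

/ð/, /ʝ/, /ɡ/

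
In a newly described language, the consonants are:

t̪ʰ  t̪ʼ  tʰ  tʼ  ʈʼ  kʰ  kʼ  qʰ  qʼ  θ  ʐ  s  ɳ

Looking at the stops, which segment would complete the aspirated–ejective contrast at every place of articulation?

Aspirated: /t̪ʰ/ (dental), /tʰ/ (alveolar), /kʰ/ (velar), /qʰ/ (uvular).
Ejective: /t̪ʼ/ (dental), /tʼ/ (alveolar), /ʈʼ/ (retroflex), /kʼ/ (velar), /qʼ/ (uvular).
The retroflex row has no aspirated member, so the gap is the aspirated retroflex stop /ʈʰ/.

/ʈʰ/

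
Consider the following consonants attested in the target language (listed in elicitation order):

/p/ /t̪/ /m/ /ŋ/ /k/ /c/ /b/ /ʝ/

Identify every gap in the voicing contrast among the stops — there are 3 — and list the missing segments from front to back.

/d̪/, /ɟ/, /ɡ/

place of articulation  voiceless  voiced  
bilabial          p         b       
dental            t̪        —       
palatal           c         —       
velar             k         —       
Gaps, from front to back: dental lacks voiced (/d̪/); palatal lacks voiced (/ɟ/); velar lacks voiced (/ɡ/).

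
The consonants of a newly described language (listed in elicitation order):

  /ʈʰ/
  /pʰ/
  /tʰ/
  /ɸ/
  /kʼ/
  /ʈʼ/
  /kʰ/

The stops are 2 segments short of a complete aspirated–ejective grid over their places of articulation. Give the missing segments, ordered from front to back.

/pʼ/, /tʼ/

Aspirated: /pʰ/ (bilabial), /tʰ/ (alveolar), /ʈʰ/ (retroflex), /kʰ/ (velar).
Ejective: /ʈʼ/ (retroflex), /kʼ/ (velar).
Gaps, from front to back: bilabial lacks ejective (/pʼ/); alveolar lacks ejective (/tʼ/).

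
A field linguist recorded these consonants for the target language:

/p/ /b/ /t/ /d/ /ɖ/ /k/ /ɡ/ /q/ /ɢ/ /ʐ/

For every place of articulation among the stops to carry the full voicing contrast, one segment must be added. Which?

Voiceless: /p/ (bilabial), /t/ (alveolar), /k/ (velar), /q/ (uvular).
Voiced: /b/ (bilabial), /d/ (alveolar), /ɖ/ (retroflex), /ɡ/ (velar), /ɢ/ (uvular).
The retroflex row has no voiceless member, so the gap is the voiceless retroflex stop /ʈ/.

/ʈ/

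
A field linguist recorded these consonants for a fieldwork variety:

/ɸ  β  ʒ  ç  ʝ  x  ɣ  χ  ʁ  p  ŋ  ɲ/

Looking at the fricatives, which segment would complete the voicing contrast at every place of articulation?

/ʃ/

place of articulation  voiceless  voiced  
bilabial          ɸ         β       
postalveolar      —         ʒ       
palatal           ç         ʝ       
velar             x         ɣ       
uvular            χ         ʁ       
The postalveolar row has no voiceless member, so the gap is the voiceless postalveolar fricative /ʃ/.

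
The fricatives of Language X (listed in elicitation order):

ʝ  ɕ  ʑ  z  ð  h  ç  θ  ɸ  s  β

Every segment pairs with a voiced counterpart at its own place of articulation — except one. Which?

Bilabial: /ɸ/ ~ /β/
Dental: /θ/ ~ /ð/
Alveolar: /s/ ~ /z/
Alveolo-palatal: /ɕ/ ~ /ʑ/
Palatal: /ç/ ~ /ʝ/
Glottal: only /h/ (voiceless); no voiced partner.
So /h/ is the unpaired segment.

/h/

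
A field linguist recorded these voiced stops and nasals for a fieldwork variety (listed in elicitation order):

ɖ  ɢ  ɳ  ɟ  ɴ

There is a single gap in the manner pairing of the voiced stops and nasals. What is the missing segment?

/ɲ/

retroflex: oral stop /ɖ/, nasal /ɳ/.
palatal: oral stop /ɟ/, nasal —.
uvular: oral stop /ɢ/, nasal /ɴ/.
The palatal row has no nasal member, so the gap is the palatal nasal /ɲ/.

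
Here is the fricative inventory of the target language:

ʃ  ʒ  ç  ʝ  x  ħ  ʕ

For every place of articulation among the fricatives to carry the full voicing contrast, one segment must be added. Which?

postalveolar: voiceless /ʃ/, voiced /ʒ/.
palatal: voiceless /ç/, voiced /ʝ/.
velar: voiceless /x/, voiced —.
pharyngeal: voiceless /ħ/, voiced /ʕ/.
The velar row has no voiced member, so the gap is the voiced velar fricative /ɣ/.

/ɣ/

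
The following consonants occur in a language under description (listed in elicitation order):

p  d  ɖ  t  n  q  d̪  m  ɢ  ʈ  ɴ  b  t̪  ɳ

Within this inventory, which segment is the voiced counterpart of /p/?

/b/

/p/ is a voiceless bilabial stop.
The voiced counterpart is a voiced bilabial stop — in this inventory, /b/.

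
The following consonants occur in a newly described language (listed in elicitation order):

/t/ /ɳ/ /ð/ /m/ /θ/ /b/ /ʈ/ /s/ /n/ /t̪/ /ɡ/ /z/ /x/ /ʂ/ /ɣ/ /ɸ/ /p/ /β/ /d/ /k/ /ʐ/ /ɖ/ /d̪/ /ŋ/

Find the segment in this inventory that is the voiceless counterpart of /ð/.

/θ/

/ð/ is a voiced dental fricative.
The voiceless counterpart is a voiceless dental fricative — in this inventory, /θ/.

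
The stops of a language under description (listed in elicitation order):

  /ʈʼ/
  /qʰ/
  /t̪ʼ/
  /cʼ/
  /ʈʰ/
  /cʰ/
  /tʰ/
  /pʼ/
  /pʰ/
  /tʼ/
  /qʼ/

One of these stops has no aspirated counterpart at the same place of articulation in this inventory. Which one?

Bilabial: /pʰ/ ~ /pʼ/
Alveolar: /tʰ/ ~ /tʼ/
Retroflex: /ʈʰ/ ~ /ʈʼ/
Palatal: /cʰ/ ~ /cʼ/
Uvular: /qʰ/ ~ /qʼ/
Dental: only /t̪ʼ/ (ejective); no aspirated partner.
So /t̪ʼ/ is the unpaired segment.

/t̪ʼ/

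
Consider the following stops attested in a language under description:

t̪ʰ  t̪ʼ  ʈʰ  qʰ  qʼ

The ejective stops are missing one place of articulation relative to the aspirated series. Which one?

dental: aspirated /t̪ʰ/, ejective /t̪ʼ/.
retroflex: aspirated /ʈʰ/, ejective —.
uvular: aspirated /qʰ/, ejective /qʼ/.
Every place of articulation has an ejective member except retroflex, where /ʈʼ/ would be expected.

retroflex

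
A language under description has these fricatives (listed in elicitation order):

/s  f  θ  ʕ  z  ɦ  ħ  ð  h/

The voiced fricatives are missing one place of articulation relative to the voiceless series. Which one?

labiodental

place of articulation  voiceless  voiced  
labiodental       f         —       
dental            θ         ð       
alveolar          s         z       
pharyngeal        ħ         ʕ       
glottal           h         ɦ       
Every place of articulation has a voiced member except labiodental, where /v/ would be expected.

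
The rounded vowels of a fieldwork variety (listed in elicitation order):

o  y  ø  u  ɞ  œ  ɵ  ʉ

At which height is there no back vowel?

low-mid

high: front /y/, central /ʉ/, back /u/.
high-mid: front /ø/, central /ɵ/, back /o/.
low-mid: front /œ/, central /ɞ/, back —.
Every height has a back member except low-mid, where /ɔ/ would be expected.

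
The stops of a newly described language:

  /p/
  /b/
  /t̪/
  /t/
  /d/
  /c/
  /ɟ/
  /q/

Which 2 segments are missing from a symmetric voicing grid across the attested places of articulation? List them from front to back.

place of articulation  voiceless  voiced  
bilabial          p         b       
dental            t̪        —       
alveolar          t         d       
palatal           c         ɟ       
uvular            q         —       
Gaps, from front to back: dental lacks voiced (/d̪/); uvular lacks voiced (/ɢ/).

/d̪/, /ɢ/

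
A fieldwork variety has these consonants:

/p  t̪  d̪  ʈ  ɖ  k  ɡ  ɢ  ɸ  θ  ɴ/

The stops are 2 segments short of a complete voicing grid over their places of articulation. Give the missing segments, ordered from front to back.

Voiceless: /p/ (bilabial), /t̪/ (dental), /ʈ/ (retroflex), /k/ (velar).
Voiced: /d̪/ (dental), /ɖ/ (retroflex), /ɡ/ (velar), /ɢ/ (uvular).
Gaps, from front to back: bilabial lacks voiced (/b/); uvular lacks voiceless (/q/).

/b/, /q/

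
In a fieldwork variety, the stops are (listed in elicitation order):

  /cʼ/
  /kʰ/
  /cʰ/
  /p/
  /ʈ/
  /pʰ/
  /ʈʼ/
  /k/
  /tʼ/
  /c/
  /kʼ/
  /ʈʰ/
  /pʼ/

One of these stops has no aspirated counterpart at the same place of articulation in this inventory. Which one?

Bilabial: /p/ ~ /pʰ/ ~ /pʼ/
Retroflex: /ʈ/ ~ /ʈʰ/ ~ /ʈʼ/
Palatal: /c/ ~ /cʰ/ ~ /cʼ/
Velar: /k/ ~ /kʰ/ ~ /kʼ/
Alveolar: only /tʼ/ (ejective); no aspirated partner.
So /tʼ/ is the unpaired segment.

/tʼ/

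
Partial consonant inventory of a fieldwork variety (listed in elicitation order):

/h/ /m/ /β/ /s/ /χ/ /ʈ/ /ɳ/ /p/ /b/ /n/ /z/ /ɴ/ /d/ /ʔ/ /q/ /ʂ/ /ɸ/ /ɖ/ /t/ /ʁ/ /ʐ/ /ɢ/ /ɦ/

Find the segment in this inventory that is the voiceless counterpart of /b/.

/b/ is a voiced bilabial stop.
The voiceless counterpart is a voiceless bilabial stop — in this inventory, /p/.

/p/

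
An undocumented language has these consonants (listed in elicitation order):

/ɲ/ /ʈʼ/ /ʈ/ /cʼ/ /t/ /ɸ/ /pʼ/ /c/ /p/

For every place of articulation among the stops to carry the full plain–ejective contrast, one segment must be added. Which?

/tʼ/

Plain: /p/ (bilabial), /t/ (alveolar), /ʈ/ (retroflex), /c/ (palatal).
Ejective: /pʼ/ (bilabial), /ʈʼ/ (retroflex), /cʼ/ (palatal).
The alveolar row has no ejective member, so the gap is the ejective alveolar stop /tʼ/.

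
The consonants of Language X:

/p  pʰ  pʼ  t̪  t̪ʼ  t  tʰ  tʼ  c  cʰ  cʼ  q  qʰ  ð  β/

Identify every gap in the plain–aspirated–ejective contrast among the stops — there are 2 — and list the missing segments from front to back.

place of articulation  plain     aspirated  ejective
bilabial          p         pʰ        pʼ      
dental            t̪        —         t̪ʼ     
alveolar          t         tʰ        tʼ      
palatal           c         cʰ        cʼ      
uvular            q         qʰ        —       
Gaps, from front to back: dental lacks aspirated (/t̪ʰ/); uvular lacks ejective (/qʼ/).

/t̪ʰ/, /qʼ/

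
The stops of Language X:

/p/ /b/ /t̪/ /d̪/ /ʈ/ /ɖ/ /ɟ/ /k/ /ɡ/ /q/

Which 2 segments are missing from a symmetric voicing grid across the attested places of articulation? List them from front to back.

place of articulation  voiceless  voiced  
bilabial          p         b       
dental            t̪        d̪      
retroflex         ʈ         ɖ       
palatal           —         ɟ       
velar             k         ɡ       
uvular            q         —       
Gaps, from front to back: palatal lacks voiceless (/c/); uvular lacks voiced (/ɢ/).

/c/, /ɢ/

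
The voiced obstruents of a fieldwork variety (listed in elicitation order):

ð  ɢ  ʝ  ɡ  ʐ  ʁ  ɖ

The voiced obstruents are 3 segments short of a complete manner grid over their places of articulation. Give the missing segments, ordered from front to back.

place of articulation  stop      fricative
dental            —         ð       
retroflex         ɖ         ʐ       
palatal           —         ʝ       
velar             ɡ         —       
uvular            ɢ         ʁ       
Gaps, from front to back: dental lacks stop (/d̪/); palatal lacks stop (/ɟ/); velar lacks fricative (/ɣ/).

/d̪/, /ɟ/, /ɣ/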